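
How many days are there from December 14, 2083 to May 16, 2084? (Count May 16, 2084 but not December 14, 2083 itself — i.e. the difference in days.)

154

Dec 14, 2083 → Jan 14, 2084: 31 days (December has 31).
Jan 14, 2084 → Feb 14, 2084: 31 days (January has 31).
Feb 14, 2084 → Mar 14, 2084: 29 days (February has 29).
Mar 14, 2084 → Apr 14, 2084: 31 days (March has 31).
Apr 14, 2084 → May 14, 2084: 30 days (April has 30).
May 14, 2084 → May 16, 2084: 2 days.
Total: 154 days.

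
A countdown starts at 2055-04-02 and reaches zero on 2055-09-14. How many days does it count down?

165

Apr 2, 2055 → May 2, 2055: 30 days (April has 30).
May 2, 2055 → Jun 2, 2055: 31 days (May has 31).
Jun 2, 2055 → Jul 2, 2055: 30 days (June has 30).
Jul 2, 2055 → Aug 2, 2055: 31 days (July has 31).
Aug 2, 2055 → Sep 2, 2055: 31 days (August has 31).
Sep 2, 2055 → Sep 14, 2055: 12 days.
Total: 165 days.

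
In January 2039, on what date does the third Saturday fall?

January 1, 2039 is a Saturday.
The first Saturday is therefore January 1 (same day).
The third Saturday is 1 + 2×7 = January 15.

January 15, 2039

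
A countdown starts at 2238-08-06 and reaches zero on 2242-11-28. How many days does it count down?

Aug 6, 2238 → Aug 6, 2239: 365 days.
Aug 6, 2239 → Aug 6, 2240: 366 days (Feb 29, 2240 is in that span).
Aug 6, 2240 → Aug 6, 2241: 365 days.
Aug 6, 2241 → Aug 6, 2242: 365 days.
Aug 6, 2242 → Sep 6, 2242: 31 days (August has 31).
Sep 6, 2242 → Oct 6, 2242: 30 days (September has 30).
Oct 6, 2242 → Nov 6, 2242: 31 days (October has 31).
Nov 6, 2242 → Nov 28, 2242: 22 days.
Total: 1575 days.

1575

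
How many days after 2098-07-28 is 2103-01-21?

Jul 28, 2098 → Jul 28, 2099: 365 days.
Jul 28, 2099 → Jul 28, 2100: 365 days.
Jul 28, 2100 → Jul 28, 2101: 365 days.
Jul 28, 2101 → Jul 28, 2102: 365 days.
Jul 28, 2102 → Aug 28, 2102: 31 days (July has 31).
Aug 28, 2102 → Sep 28, 2102: 31 days (August has 31).
Sep 28, 2102 → Oct 28, 2102: 30 days (September has 30).
Oct 28, 2102 → Nov 28, 2102: 31 days (October has 31).
Nov 28, 2102 → Dec 28, 2102: 30 days (November has 30).
Dec 28, 2102 → Jan 21, 2103: 24 days.
Total: 1637 days.

1637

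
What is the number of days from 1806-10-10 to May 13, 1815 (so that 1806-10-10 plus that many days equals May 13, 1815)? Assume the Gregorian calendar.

Oct 10, 1806 → Oct 10, 1807: 365 days.
Oct 10, 1807 → Oct 10, 1808: 366 days (Feb 29, 1808 is in that span).
Oct 10, 1808 → Oct 10, 1809: 365 days.
Oct 10, 1809 → Oct 10, 1810: 365 days.
Oct 10, 1810 → Oct 10, 1811: 365 days.
Oct 10, 1811 → Oct 10, 1812: 366 days (Feb 29, 1812 is in that span).
Oct 10, 1812 → Oct 10, 1813: 365 days.
Oct 10, 1813 → Oct 10, 1814: 365 days.
Oct 10, 1814 → Nov 10, 1814: 31 days (October has 31).
Nov 10, 1814 → Dec 10, 1814: 30 days (November has 30).
Dec 10, 1814 → Jan 10, 1815: 31 days (December has 31).
Jan 10, 1815 → Feb 10, 1815: 31 days (January has 31).
Feb 10, 1815 → Mar 10, 1815: 28 days (February has 28).
Mar 10, 1815 → Apr 10, 1815: 31 days (March has 31).
Apr 10, 1815 → May 10, 1815: 30 days (April has 30).
May 10, 1815 → May 13, 1815: 3 days.
Total: 3137 days.

3137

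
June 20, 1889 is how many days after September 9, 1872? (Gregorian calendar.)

6128

Sep 9, 1872 → Sep 9, 1873: 365 days.
Sep 9, 1873 → Sep 9, 1874: 365 days.
Sep 9, 1874 → Sep 9, 1875: 365 days.
Sep 9, 1875 → Sep 9, 1876: 366 days (Feb 29, 1876 is in that span).
Sep 9, 1876 → Sep 9, 1877: 365 days.
Sep 9, 1877 → Sep 9, 1878: 365 days.
Sep 9, 1878 → Sep 9, 1879: 365 days.
Sep 9, 1879 → Sep 9, 1880: 366 days (Feb 29, 1880 is in that span).
Sep 9, 1880 → Sep 9, 1881: 365 days.
Sep 9, 1881 → Sep 9, 1882: 365 days.
Sep 9, 1882 → Sep 9, 1883: 365 days.
Sep 9, 1883 → Sep 9, 1884: 366 days (Feb 29, 1884 is in that span).
Sep 9, 1884 → Sep 9, 1885: 365 days.
Sep 9, 1885 → Sep 9, 1886: 365 days.
Sep 9, 1886 → Sep 9, 1887: 365 days.
Sep 9, 1887 → Sep 9, 1888: 366 days (Feb 29, 1888 is in that span).
Sep 9, 1888 → Oct 9, 1888: 30 days (September has 30).
Oct 9, 1888 → Nov 9, 1888: 31 days (October has 31).
Nov 9, 1888 → Dec 9, 1888: 30 days (November has 30).
Dec 9, 1888 → Jan 9, 1889: 31 days (December has 31).
Jan 9, 1889 → Feb 9, 1889: 31 days (January has 31).
Feb 9, 1889 → Mar 9, 1889: 28 days (February has 28).
Mar 9, 1889 → Apr 9, 1889: 31 days (March has 31).
Apr 9, 1889 → May 9, 1889: 30 days (April has 30).
May 9, 1889 → Jun 9, 1889: 31 days (May has 31).
Jun 9, 1889 → Jun 20, 1889: 11 days.
Total: 6128 days.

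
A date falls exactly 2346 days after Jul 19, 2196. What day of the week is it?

Jul 19, 2196 is a Tuesday.
2346 mod 7 = 1, so 2346 days after a Tuesday is Tuesday + 1 = Wednesday.

Wednesday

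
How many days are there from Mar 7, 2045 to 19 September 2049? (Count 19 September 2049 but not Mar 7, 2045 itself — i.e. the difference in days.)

Mar 7, 2045 → Mar 7, 2046: 365 days.
Mar 7, 2046 → Mar 7, 2047: 365 days.
Mar 7, 2047 → Mar 7, 2048: 366 days (Feb 29, 2048 is in that span).
Mar 7, 2048 → Mar 7, 2049: 365 days.
Mar 7, 2049 → Apr 7, 2049: 31 days (March has 31).
Apr 7, 2049 → May 7, 2049: 30 days (April has 30).
May 7, 2049 → Jun 7, 2049: 31 days (May has 31).
Jun 7, 2049 → Jul 7, 2049: 30 days (June has 30).
Jul 7, 2049 → Aug 7, 2049: 31 days (July has 31).
Aug 7, 2049 → Sep 7, 2049: 31 days (August has 31).
Sep 7, 2049 → Sep 19, 2049: 12 days.
Total: 1657 days.

1657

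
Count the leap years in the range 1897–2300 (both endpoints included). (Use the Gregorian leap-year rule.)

97

Multiples of 4 in [1897,2300]: 101.
Of those, multiples of 100: 5 (not leap unless ÷400).
Multiples of 400: 1.
Leap years = 101 − 5 + 1 = 97.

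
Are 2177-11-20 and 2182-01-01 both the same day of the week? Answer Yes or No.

No

From Nov 20, 2177 to Jan 1, 2182 is 1503 days.
1503 mod 7 = 5, so they are different weekdays.
(Nov 20, 2177 is a Thursday; Jan 1, 2182 is a Tuesday.)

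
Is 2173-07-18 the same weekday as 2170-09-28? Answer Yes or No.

No

From Sep 28, 2170 to Jul 18, 2173 is 1024 days.
1024 mod 7 = 2, so they are different weekdays.
(Sep 28, 2170 is a Friday; Jul 18, 2173 is a Sunday.)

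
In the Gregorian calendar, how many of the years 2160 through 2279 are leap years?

Multiples of 4 in [2160,2279]: 30.
Of those, multiples of 100: 1 (not leap unless ÷400).
Multiples of 400: 0.
Leap years = 30 − 1 + 0 = 29.

29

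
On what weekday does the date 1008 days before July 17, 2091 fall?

First find the weekday of Jul 17, 2091. Doomsday rule: the anchor day for the 2000s is Tuesday. For year 91: 91÷12 = 7 r 7, and 7÷4 = 1, so 7+7+1 = 15.
Tuesday + 15 ≡ Wednesday — that's 2091's doomsday.
In July the doomsday date is Jul 11.
Jul 17 is 6 days after Jul 11; 6 mod 7 = 6, so Wednesday + 6 = Tuesday.
1008 mod 7 = 0, so 1008 days before a Tuesday is Tuesday − 0 = Tuesday.

Tuesday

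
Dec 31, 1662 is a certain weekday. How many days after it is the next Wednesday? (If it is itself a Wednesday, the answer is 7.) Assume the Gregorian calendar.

3

Dec 31, 1662 is a Sunday.
From Sunday to the next Wednesday is 3 days.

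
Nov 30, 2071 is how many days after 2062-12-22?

3265

Dec 22, 2062 → Dec 22, 2063: 365 days.
Dec 22, 2063 → Dec 22, 2064: 366 days (Feb 29, 2064 is in that span).
Dec 22, 2064 → Dec 22, 2065: 365 days.
Dec 22, 2065 → Dec 22, 2066: 365 days.
Dec 22, 2066 → Dec 22, 2067: 365 days.
Dec 22, 2067 → Dec 22, 2068: 366 days (Feb 29, 2068 is in that span).
Dec 22, 2068 → Dec 22, 2069: 365 days.
Dec 22, 2069 → Dec 22, 2070: 365 days.
Dec 22, 2070 → Jan 22, 2071: 31 days (December has 31).
Jan 22, 2071 → Feb 22, 2071: 31 days (January has 31).
Feb 22, 2071 → Mar 22, 2071: 28 days (February has 28).
Mar 22, 2071 → Apr 22, 2071: 31 days (March has 31).
Apr 22, 2071 → May 22, 2071: 30 days (April has 30).
May 22, 2071 → Jun 22, 2071: 31 days (May has 31).
Jun 22, 2071 → Jul 22, 2071: 30 days (June has 30).
Jul 22, 2071 → Aug 22, 2071: 31 days (July has 31).
Aug 22, 2071 → Sep 22, 2071: 31 days (August has 31).
Sep 22, 2071 → Oct 22, 2071: 30 days (September has 30).
Oct 22, 2071 → Nov 22, 2071: 31 days (October has 31).
Nov 22, 2071 → Nov 30, 2071: 8 days.
Total: 3265 days.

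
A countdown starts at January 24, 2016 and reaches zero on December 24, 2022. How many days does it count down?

2526

Jan 24, 2016 → Jan 24, 2017: 366 days (Feb 29, 2016 is in that span).
Jan 24, 2017 → Jan 24, 2018: 365 days.
Jan 24, 2018 → Jan 24, 2019: 365 days.
Jan 24, 2019 → Jan 24, 2020: 365 days.
Jan 24, 2020 → Jan 24, 2021: 366 days (Feb 29, 2020 is in that span).
Jan 24, 2021 → Jan 24, 2022: 365 days.
Jan 24, 2022 → Feb 24, 2022: 31 days (January has 31).
Feb 24, 2022 → Mar 24, 2022: 28 days (February has 28).
Mar 24, 2022 → Apr 24, 2022: 31 days (March has 31).
Apr 24, 2022 → May 24, 2022: 30 days (April has 30).
May 24, 2022 → Jun 24, 2022: 31 days (May has 31).
Jun 24, 2022 → Jul 24, 2022: 30 days (June has 30).
Jul 24, 2022 → Aug 24, 2022: 31 days (July has 31).
Aug 24, 2022 → Sep 24, 2022: 31 days (August has 31).
Sep 24, 2022 → Oct 24, 2022: 30 days (September has 30).
Oct 24, 2022 → Nov 24, 2022: 31 days (October has 31).
Nov 24, 2022 → Dec 24, 2022: 30 days.
Total: 2526 days.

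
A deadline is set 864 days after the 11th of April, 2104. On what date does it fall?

August 23, 2106

+365 (one year) → Apr 11, 2105 (499 left).
+365 (one year) → Apr 11, 2106 (134 left).
Apr has 30 days: +20 → May 1, 2106 (114 left).
May has 31 days: +31 → Jun 1, 2106 (83 left).
Jun has 30 days: +30 → Jul 1, 2106 (53 left).
Jul has 31 days: +31 → Aug 1, 2106 (22 left).
+22 → Aug 23, 2106.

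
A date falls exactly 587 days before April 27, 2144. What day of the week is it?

First find the weekday of Apr 27, 2144. Doomsday rule: the anchor day for the 2100s is Sunday. For year 44: 44÷12 = 3 r 8, and 8÷4 = 2, so 3+8+2 = 13.
Sunday + 13 ≡ Saturday — that's 2144's doomsday.
In April the doomsday date is Apr 4.
Apr 27 is 23 days after Apr 4; 23 mod 7 = 2, so Saturday + 2 = Monday.
587 mod 7 = 6, so 587 days before a Monday is Monday − 6 = Tuesday.

Tuesday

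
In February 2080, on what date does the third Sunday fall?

February 1, 2080 is a Thursday.
The first Sunday is therefore February 4 (3 days later).
The third Sunday is 4 + 2×7 = February 18.

February 18, 2080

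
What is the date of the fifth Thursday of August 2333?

August 1, 2333 is a Tuesday.
The first Thursday is therefore August 3 (2 days later).
The fifth Thursday is 3 + 4×7 = August 31.

August 31, 2333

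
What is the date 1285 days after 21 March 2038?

+365 (one year) → Mar 21, 2039 (920 left).
+366 (one year; includes Feb 29, 2040) → Mar 21, 2040 (554 left).
+365 (one year) → Mar 21, 2041 (189 left).
Mar has 31 days: +11 → Apr 1, 2041 (178 left).
Apr has 30 days: +30 → May 1, 2041 (148 left).
May has 31 days: +31 → Jun 1, 2041 (117 left).
Jun has 30 days: +30 → Jul 1, 2041 (87 left).
Jul has 31 days: +31 → Aug 1, 2041 (56 left).
Aug has 31 days: +31 → Sep 1, 2041 (25 left).
+25 → Sep 26, 2041.

September 26, 2041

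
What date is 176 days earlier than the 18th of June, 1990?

−18 → May 31, 1990 (end of May, 31 days; 158 left).
−31 → Apr 30, 1990 (end of Apr, 30 days; 127 left).
−30 → Mar 31, 1990 (end of Mar, 31 days; 97 left).
−31 → Feb 28, 1990 (end of Feb, 28 days; 66 left).
−28 → Jan 31, 1990 (end of Jan, 31 days; 38 left).
−31 → Dec 31, 1989 (end of Dec, 31 days; 7 left).
−7 → Dec 24, 1989.

December 24, 1989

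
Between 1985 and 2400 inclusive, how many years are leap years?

Multiples of 4 in [1985,2400]: 104.
Of those, multiples of 100: 5 (not leap unless ÷400).
Multiples of 400: 2.
Leap years = 104 − 5 + 2 = 101.

101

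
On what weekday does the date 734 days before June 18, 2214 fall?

Jun 18, 2214 is a Saturday.
734 mod 7 = 6, so 734 days before a Saturday is Saturday − 6 = Sunday.

Sunday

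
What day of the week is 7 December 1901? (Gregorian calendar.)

January 1, 1901 is a Tuesday.
Jan 1, 1901 → Feb 1, 1901: 31 days (January has 31).
Feb 1, 1901 → Mar 1, 1901: 28 days (February has 28).
Mar 1, 1901 → Apr 1, 1901: 31 days (March has 31).
Apr 1, 1901 → May 1, 1901: 30 days (April has 30).
May 1, 1901 → Jun 1, 1901: 31 days (May has 31).
Jun 1, 1901 → Jul 1, 1901: 30 days (June has 30).
Jul 1, 1901 → Aug 1, 1901: 31 days (July has 31).
Aug 1, 1901 → Sep 1, 1901: 31 days (August has 31).
Sep 1, 1901 → Oct 1, 1901: 30 days (September has 30).
Oct 1, 1901 → Nov 1, 1901: 31 days (October has 31).
Nov 1, 1901 → Dec 1, 1901: 30 days (November has 30).
Dec 1, 1901 → Dec 7, 1901: 6 days.
Total: 340 days.
340 mod 7 = 4, so Tuesday + 4 = Saturday.

Saturday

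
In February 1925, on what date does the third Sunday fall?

February 15, 1925

February 1, 1925 is a Sunday.
The first Sunday is therefore February 1 (same day).
The third Sunday is 1 + 2×7 = February 15.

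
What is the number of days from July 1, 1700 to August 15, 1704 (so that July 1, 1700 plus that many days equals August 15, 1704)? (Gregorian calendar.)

1506

Jul 1, 1700 → Jul 1, 1701: 365 days.
Jul 1, 1701 → Jul 1, 1702: 365 days.
Jul 1, 1702 → Jul 1, 1703: 365 days.
Jul 1, 1703 → Jul 1, 1704: 366 days (Feb 29, 1704 is in that span).
Jul 1, 1704 → Aug 1, 1704: 31 days (July has 31).
Aug 1, 1704 → Aug 15, 1704: 14 days.
Total: 1506 days.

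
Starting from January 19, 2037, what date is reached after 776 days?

+365 (one year) → Jan 19, 2038 (411 left).
+365 (one year) → Jan 19, 2039 (46 left).
Jan has 31 days: +13 → Feb 1, 2039 (33 left).
Feb has 28 days: +28 → Mar 1, 2039 (5 left).
+5 → Mar 6, 2039.

March 6, 2039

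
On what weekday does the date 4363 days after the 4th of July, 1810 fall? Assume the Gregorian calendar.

Jul 4, 1810 is a Wednesday.
4363 mod 7 = 2, so 4363 days after a Wednesday is Wednesday + 2 = Friday.

Friday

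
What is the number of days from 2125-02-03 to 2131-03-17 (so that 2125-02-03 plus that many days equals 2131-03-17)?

2233

Feb 3, 2125 → Feb 3, 2126: 365 days.
Feb 3, 2126 → Feb 3, 2127: 365 days.
Feb 3, 2127 → Feb 3, 2128: 365 days.
Feb 3, 2128 → Feb 3, 2129: 366 days (Feb 29, 2128 is in that span).
Feb 3, 2129 → Feb 3, 2130: 365 days.
Feb 3, 2130 → Feb 3, 2131: 365 days.
Feb 3, 2131 → Mar 3, 2131: 28 days (February has 28).
Mar 3, 2131 → Mar 17, 2131: 14 days.
Total: 2233 days.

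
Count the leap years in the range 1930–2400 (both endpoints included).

Multiples of 4 in [1930,2400]: 118.
Of those, multiples of 100: 5 (not leap unless ÷400).
Multiples of 400: 2.
Leap years = 118 − 5 + 2 = 115.

115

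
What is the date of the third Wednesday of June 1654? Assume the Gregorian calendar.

June 1, 1654 is a Monday.
The first Wednesday is therefore June 3 (2 days later).
The third Wednesday is 3 + 2×7 = June 17.

June 17, 1654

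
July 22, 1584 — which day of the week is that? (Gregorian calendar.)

Sunday

Doomsday rule: the anchor day for the 1500s is Wednesday. For year 84: 84÷12 = 7 r 0, and 0÷4 = 0, so 7+0+0 = 7.
Wednesday + 7 ≡ Wednesday — that's 1584's doomsday.
In July the doomsday date is Jul 11.
Jul 22 is 11 days after Jul 11; 11 mod 7 = 4, so Wednesday + 4 = Sunday.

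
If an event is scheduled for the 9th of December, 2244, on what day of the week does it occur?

Doomsday rule: the anchor day for the 2200s is Friday. For year 44: 44÷12 = 3 r 8, and 8÷4 = 2, so 3+8+2 = 13.
Friday + 13 ≡ Thursday — that's 2244's doomsday.
In December the doomsday date is Dec 12.
Dec 9 is 3 days before Dec 12; 3 mod 7 = 3, so Thursday − 3 = Monday.

Monday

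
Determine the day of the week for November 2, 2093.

Monday

Doomsday rule: the anchor day for the 2000s is Tuesday. For year 93: 93÷12 = 7 r 9, and 9÷4 = 2, so 7+9+2 = 18.
Tuesday + 18 ≡ Saturday — that's 2093's doomsday.
In November the doomsday date is Nov 7.
Nov 2 is 5 days before Nov 7; 5 mod 7 = 5, so Saturday − 5 = Monday.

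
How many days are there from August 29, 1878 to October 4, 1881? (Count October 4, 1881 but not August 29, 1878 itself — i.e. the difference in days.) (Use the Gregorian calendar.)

Aug 29, 1878 → Aug 29, 1879: 365 days.
Aug 29, 1879 → Aug 29, 1880: 366 days (Feb 29, 1880 is in that span).
Aug 29, 1880 → Aug 29, 1881: 365 days.
Aug 29, 1881 → Sep 29, 1881: 31 days (August has 31).
Sep 29, 1881 → Oct 4, 1881: 5 days.
Total: 1132 days.

1132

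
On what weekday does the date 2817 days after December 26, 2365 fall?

Wednesday

Dec 26, 2365 is a Sunday.
2817 mod 7 = 3, so 2817 days after a Sunday is Sunday + 3 = Wednesday.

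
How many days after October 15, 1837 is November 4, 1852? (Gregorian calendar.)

Oct 15, 1837 → Oct 15, 1838: 365 days.
Oct 15, 1838 → Oct 15, 1839: 365 days.
Oct 15, 1839 → Oct 15, 1840: 366 days (Feb 29, 1840 is in that span).
Oct 15, 1840 → Oct 15, 1841: 365 days.
Oct 15, 1841 → Oct 15, 1842: 365 days.
Oct 15, 1842 → Oct 15, 1843: 365 days.
Oct 15, 1843 → Oct 15, 1844: 366 days (Feb 29, 1844 is in that span).
Oct 15, 1844 → Oct 15, 1845: 365 days.
Oct 15, 1845 → Oct 15, 1846: 365 days.
Oct 15, 1846 → Oct 15, 1847: 365 days.
Oct 15, 1847 → Oct 15, 1848: 366 days (Feb 29, 1848 is in that span).
Oct 15, 1848 → Oct 15, 1849: 365 days.
Oct 15, 1849 → Oct 15, 1850: 365 days.
Oct 15, 1850 → Oct 15, 1851: 365 days.
Oct 15, 1851 → Nov 15, 1851: 31 days (October has 31).
Nov 15, 1851 → Dec 15, 1851: 30 days (November has 30).
Dec 15, 1851 → Jan 15, 1852: 31 days (December has 31).
Jan 15, 1852 → Feb 15, 1852: 31 days (January has 31).
Feb 15, 1852 → Mar 15, 1852: 29 days (February has 29).
Mar 15, 1852 → Apr 15, 1852: 31 days (March has 31).
Apr 15, 1852 → May 15, 1852: 30 days (April has 30).
May 15, 1852 → Jun 15, 1852: 31 days (May has 31).
Jun 15, 1852 → Jul 15, 1852: 30 days (June has 30).
Jul 15, 1852 → Aug 15, 1852: 31 days (July has 31).
Aug 15, 1852 → Sep 15, 1852: 31 days (August has 31).
Sep 15, 1852 → Oct 15, 1852: 30 days (September has 30).
Oct 15, 1852 → Nov 4, 1852: 20 days.
Total: 5499 days.

5499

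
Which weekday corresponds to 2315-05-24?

Monday

Doomsday rule: the anchor day for the 2300s is Wednesday. For year 15: 15÷12 = 1 r 3, and 3÷4 = 0, so 1+3+0 = 4.
Wednesday + 4 ≡ Sunday — that's 2315's doomsday.
In May the doomsday date is May 9.
May 24 is 15 days after May 9; 15 mod 7 = 1, so Sunday + 1 = Monday.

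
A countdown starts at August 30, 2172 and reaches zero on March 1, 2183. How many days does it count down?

3835

Aug 30, 2172 → Aug 30, 2173: 365 days.
Aug 30, 2173 → Aug 30, 2174: 365 days.
Aug 30, 2174 → Aug 30, 2175: 365 days.
Aug 30, 2175 → Aug 30, 2176: 366 days (Feb 29, 2176 is in that span).
Aug 30, 2176 → Aug 30, 2177: 365 days.
Aug 30, 2177 → Aug 30, 2178: 365 days.
Aug 30, 2178 → Aug 30, 2179: 365 days.
Aug 30, 2179 → Aug 30, 2180: 366 days (Feb 29, 2180 is in that span).
Aug 30, 2180 → Aug 30, 2181: 365 days.
Aug 30, 2181 → Aug 30, 2182: 365 days.
Aug 30, 2182 → Sep 30, 2182: 31 days (August has 31).
Sep 30, 2182 → Oct 30, 2182: 30 days (September has 30).
Oct 30, 2182 → Nov 30, 2182: 31 days (October has 31).
Nov 30, 2182 → Dec 30, 2182: 30 days (November has 30).
Dec 30, 2182 → Jan 30, 2183: 31 days (December has 31).
Jan 30, 2183 → Feb 28, 2183: 29 days (January has 31).
Feb 28, 2183 → Mar 1, 2183: 1 days.
Total: 3835 days.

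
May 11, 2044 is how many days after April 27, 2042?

Apr 27, 2042 → Apr 27, 2043: 365 days.
Apr 27, 2043 → May 27, 2043: 30 days (April has 30).
May 27, 2043 → Jun 27, 2043: 31 days (May has 31).
Jun 27, 2043 → Jul 27, 2043: 30 days (June has 30).
Jul 27, 2043 → Aug 27, 2043: 31 days (July has 31).
Aug 27, 2043 → Sep 27, 2043: 31 days (August has 31).
Sep 27, 2043 → Oct 27, 2043: 30 days (September has 30).
Oct 27, 2043 → Nov 27, 2043: 31 days (October has 31).
Nov 27, 2043 → Dec 27, 2043: 30 days (November has 30).
Dec 27, 2043 → Jan 27, 2044: 31 days (December has 31).
Jan 27, 2044 → Feb 27, 2044: 31 days (January has 31).
Feb 27, 2044 → Mar 27, 2044: 29 days (February has 29).
Mar 27, 2044 → Apr 27, 2044: 31 days (March has 31).
Apr 27, 2044 → May 11, 2044: 14 days.
Total: 745 days.

745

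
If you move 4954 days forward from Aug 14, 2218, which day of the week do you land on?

Wednesday

First find the weekday of Aug 14, 2218. Doomsday rule: the anchor day for the 2200s is Friday. For year 18: 18÷12 = 1 r 6, and 6÷4 = 1, so 1+6+1 = 8.
Friday + 8 ≡ Saturday — that's 2218's doomsday.
In August the doomsday date is Aug 8.
Aug 14 is 6 days after Aug 8; 6 mod 7 = 6, so Saturday + 6 = Friday.
4954 mod 7 = 5, so 4954 days after a Friday is Friday + 5 = Wednesday.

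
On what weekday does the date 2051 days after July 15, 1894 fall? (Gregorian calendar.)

Sunday

Jul 15, 1894 is a Sunday.
2051 mod 7 = 0, so 2051 days after a Sunday is Sunday + 0 = Sunday.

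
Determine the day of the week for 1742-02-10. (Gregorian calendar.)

Doomsday rule: the anchor day for the 1700s is Sunday. For year 42: 42÷12 = 3 r 6, and 6÷4 = 1, so 3+6+1 = 10.
Sunday + 10 ≡ Wednesday — that's 1742's doomsday.
In February the doomsday date is Feb 28 (1742 is not a leap year).
Feb 10 is 18 days before Feb 28; 18 mod 7 = 4, so Wednesday − 4 = Saturday.

Saturday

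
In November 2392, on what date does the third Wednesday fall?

November 18, 2392

November 1, 2392 is a Sunday.
The first Wednesday is therefore November 4 (3 days later).
The third Wednesday is 4 + 2×7 = November 18.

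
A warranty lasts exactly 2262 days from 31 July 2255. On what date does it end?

October 9, 2261

+366 (one year; includes Feb 29, 2256) → Jul 31, 2256 (1896 left).
+365 (one year) → Jul 31, 2257 (1531 left).
+365 (one year) → Jul 31, 2258 (1166 left).
+365 (one year) → Jul 31, 2259 (801 left).
+366 (one year; includes Feb 29, 2260) → Jul 31, 2260 (435 left).
+365 (one year) → Jul 31, 2261 (70 left).
Jul has 31 days: +1 → Aug 1, 2261 (69 left).
Aug has 31 days: +31 → Sep 1, 2261 (38 left).
Sep has 30 days: +30 → Oct 1, 2261 (8 left).
+8 → Oct 9, 2261.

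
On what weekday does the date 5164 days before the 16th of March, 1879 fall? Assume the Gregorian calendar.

Tuesday

First find the weekday of Mar 16, 1879. Doomsday rule: the anchor day for the 1800s is Friday. For year 79: 79÷12 = 6 r 7, and 7÷4 = 1, so 6+7+1 = 14.
Friday + 14 ≡ Friday — that's 1879's doomsday.
In March the doomsday date is Mar 14.
Mar 16 is 2 days after Mar 14; 2 mod 7 = 2, so Friday + 2 = Sunday.
5164 mod 7 = 5, so 5164 days before a Sunday is Sunday − 5 = Tuesday.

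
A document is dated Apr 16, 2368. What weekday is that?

Doomsday rule: the anchor day for the 2300s is Wednesday. For year 68: 68÷12 = 5 r 8, and 8÷4 = 2, so 5+8+2 = 15.
Wednesday + 15 ≡ Thursday — that's 2368's doomsday.
In April the doomsday date is Apr 4.
Apr 16 is 12 days after Apr 4; 12 mod 7 = 5, so Thursday + 5 = Tuesday.

Tuesday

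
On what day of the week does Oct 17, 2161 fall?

Doomsday rule: the anchor day for the 2100s is Sunday. For year 61: 61÷12 = 5 r 1, and 1÷4 = 0, so 5+1+0 = 6.
Sunday + 6 ≡ Saturday — that's 2161's doomsday.
In October the doomsday date is Oct 10.
Oct 17 is 7 days after Oct 10; 7 mod 7 = 0, so Saturday + 0 = Saturday.

Saturday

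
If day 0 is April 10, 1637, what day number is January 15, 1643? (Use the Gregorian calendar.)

Apr 10, 1637 → Apr 10, 1638: 365 days.
Apr 10, 1638 → Apr 10, 1639: 365 days.
Apr 10, 1639 → Apr 10, 1640: 366 days (Feb 29, 1640 is in that span).
Apr 10, 1640 → Apr 10, 1641: 365 days.
Apr 10, 1641 → Apr 10, 1642: 365 days.
Apr 10, 1642 → May 10, 1642: 30 days (April has 30).
May 10, 1642 → Jun 10, 1642: 31 days (May has 31).
Jun 10, 1642 → Jul 10, 1642: 30 days (June has 30).
Jul 10, 1642 → Aug 10, 1642: 31 days (July has 31).
Aug 10, 1642 → Sep 10, 1642: 31 days (August has 31).
Sep 10, 1642 → Oct 10, 1642: 30 days (September has 30).
Oct 10, 1642 → Nov 10, 1642: 31 days (October has 31).
Nov 10, 1642 → Dec 10, 1642: 30 days (November has 30).
Dec 10, 1642 → Jan 10, 1643: 31 days (December has 31).
Jan 10, 1643 → Jan 15, 1643: 5 days.
Total: 2106 days.

2106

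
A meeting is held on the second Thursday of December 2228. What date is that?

December 1, 2228 is a Monday.
The first Thursday is therefore December 4 (3 days later).
The second Thursday is 4 + 1×7 = December 11.

December 11, 2228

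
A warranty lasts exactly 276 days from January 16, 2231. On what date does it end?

Jan has 31 days: +16 → Feb 1, 2231 (260 left).
Feb has 28 days: +28 → Mar 1, 2231 (232 left).
Mar has 31 days: +31 → Apr 1, 2231 (201 left).
Apr has 30 days: +30 → May 1, 2231 (171 left).
May has 31 days: +31 → Jun 1, 2231 (140 left).
Jun has 30 days: +30 → Jul 1, 2231 (110 left).
Jul has 31 days: +31 → Aug 1, 2231 (79 left).
Aug has 31 days: +31 → Sep 1, 2231 (48 left).
Sep has 30 days: +30 → Oct 1, 2231 (18 left).
+18 → Oct 19, 2231.

October 19, 2231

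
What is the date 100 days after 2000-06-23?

Jun has 30 days: +8 → Jul 1, 2000 (92 left).
Jul has 31 days: +31 → Aug 1, 2000 (61 left).
Aug has 31 days: +31 → Sep 1, 2000 (30 left).
Sep has 30 days: +30 → Oct 1, 2000 (0 left).

October 1, 2000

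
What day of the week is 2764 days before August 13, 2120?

First find the weekday of Aug 13, 2120. Doomsday rule: the anchor day for the 2100s is Sunday. For year 20: 20÷12 = 1 r 8, and 8÷4 = 2, so 1+8+2 = 11.
Sunday + 11 ≡ Thursday — that's 2120's doomsday.
In August the doomsday date is Aug 8.
Aug 13 is 5 days after Aug 8; 5 mod 7 = 5, so Thursday + 5 = Tuesday.
2764 mod 7 = 6, so 2764 days before a Tuesday is Tuesday − 6 = Wednesday.

Wednesday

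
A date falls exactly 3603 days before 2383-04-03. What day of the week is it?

Tuesday

First find the weekday of Apr 3, 2383. Doomsday rule: the anchor day for the 2300s is Wednesday. For year 83: 83÷12 = 6 r 11, and 11÷4 = 2, so 6+11+2 = 19.
Wednesday + 19 ≡ Monday — that's 2383's doomsday.
In April the doomsday date is Apr 4.
Apr 3 is 1 day before Apr 4; 1 mod 7 = 1, so Monday − 1 = Sunday.
3603 mod 7 = 5, so 3603 days before a Sunday is Sunday − 5 = Tuesday.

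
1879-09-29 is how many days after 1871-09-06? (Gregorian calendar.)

Sep 6, 1871 → Sep 6, 1872: 366 days (Feb 29, 1872 is in that span).
Sep 6, 1872 → Sep 6, 1873: 365 days.
Sep 6, 1873 → Sep 6, 1874: 365 days.
Sep 6, 1874 → Sep 6, 1875: 365 days.
Sep 6, 1875 → Sep 6, 1876: 366 days (Feb 29, 1876 is in that span).
Sep 6, 1876 → Sep 6, 1877: 365 days.
Sep 6, 1877 → Sep 6, 1878: 365 days.
Sep 6, 1878 → Oct 6, 1878: 30 days (September has 30).
Oct 6, 1878 → Nov 6, 1878: 31 days (October has 31).
Nov 6, 1878 → Dec 6, 1878: 30 days (November has 30).
Dec 6, 1878 → Jan 6, 1879: 31 days (December has 31).
Jan 6, 1879 → Feb 6, 1879: 31 days (January has 31).
Feb 6, 1879 → Mar 6, 1879: 28 days (February has 28).
Mar 6, 1879 → Apr 6, 1879: 31 days (March has 31).
Apr 6, 1879 → May 6, 1879: 30 days (April has 30).
May 6, 1879 → Jun 6, 1879: 31 days (May has 31).
Jun 6, 1879 → Jul 6, 1879: 30 days (June has 30).
Jul 6, 1879 → Aug 6, 1879: 31 days (July has 31).
Aug 6, 1879 → Sep 6, 1879: 31 days (August has 31).
Sep 6, 1879 → Sep 29, 1879: 23 days.
Total: 2945 days.

2945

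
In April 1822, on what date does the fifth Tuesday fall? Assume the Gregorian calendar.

April 1, 1822 is a Monday.
The first Tuesday is therefore April 2 (1 days later).
The fifth Tuesday is 2 + 4×7 = April 30.

April 30, 1822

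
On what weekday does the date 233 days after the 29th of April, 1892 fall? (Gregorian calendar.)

First find the weekday of Apr 29, 1892. Doomsday rule: the anchor day for the 1800s is Friday. For year 92: 92÷12 = 7 r 8, and 8÷4 = 2, so 7+8+2 = 17.
Friday + 17 ≡ Monday — that's 1892's doomsday.
In April the doomsday date is Apr 4.
Apr 29 is 25 days after Apr 4; 25 mod 7 = 4, so Monday + 4 = Friday.
233 mod 7 = 2, so 233 days after a Friday is Friday + 2 = Sunday.

Sunday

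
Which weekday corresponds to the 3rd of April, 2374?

Doomsday rule: the anchor day for the 2300s is Wednesday. For year 74: 74÷12 = 6 r 2, and 2÷4 = 0, so 6+2+0 = 8.
Wednesday + 8 ≡ Thursday — that's 2374's doomsday.
In April the doomsday date is Apr 4.
Apr 3 is 1 day before Apr 4; 1 mod 7 = 1, so Thursday − 1 = Wednesday.

Wednesday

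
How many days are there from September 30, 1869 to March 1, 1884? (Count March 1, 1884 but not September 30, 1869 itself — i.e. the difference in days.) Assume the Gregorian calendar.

5266

Sep 30, 1869 → Sep 30, 1870: 365 days.
Sep 30, 1870 → Sep 30, 1871: 365 days.
Sep 30, 1871 → Sep 30, 1872: 366 days (Feb 29, 1872 is in that span).
Sep 30, 1872 → Sep 30, 1873: 365 days.
Sep 30, 1873 → Sep 30, 1874: 365 days.
Sep 30, 1874 → Sep 30, 1875: 365 days.
Sep 30, 1875 → Sep 30, 1876: 366 days (Feb 29, 1876 is in that span).
Sep 30, 1876 → Sep 30, 1877: 365 days.
Sep 30, 1877 → Sep 30, 1878: 365 days.
Sep 30, 1878 → Sep 30, 1879: 365 days.
Sep 30, 1879 → Sep 30, 1880: 366 days (Feb 29, 1880 is in that span).
Sep 30, 1880 → Sep 30, 1881: 365 days.
Sep 30, 1881 → Sep 30, 1882: 365 days.
Sep 30, 1882 → Sep 30, 1883: 365 days.
Sep 30, 1883 → Oct 30, 1883: 30 days (September has 30).
Oct 30, 1883 → Nov 30, 1883: 31 days (October has 31).
Nov 30, 1883 → Dec 30, 1883: 30 days (November has 30).
Dec 30, 1883 → Jan 30, 1884: 31 days (December has 31).
Jan 30, 1884 → Feb 29, 1884: 30 days (January has 31).
Feb 29, 1884 → Mar 1, 1884: 1 days.
Total: 5266 days.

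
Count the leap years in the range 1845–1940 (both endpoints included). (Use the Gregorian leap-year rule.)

23

Multiples of 4 in [1845,1940]: 24.
Of those, multiples of 100: 1 (not leap unless ÷400).
Multiples of 400: 0.
Leap years = 24 − 1 + 0 = 23.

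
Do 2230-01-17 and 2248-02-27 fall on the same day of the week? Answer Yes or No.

From Jan 17, 2230 to Feb 27, 2248 is 6615 days.
6615 mod 7 = 0, so they are the same weekday.
(Jan 17, 2230 is a Sunday; Feb 27, 2248 is a Sunday.)

Yes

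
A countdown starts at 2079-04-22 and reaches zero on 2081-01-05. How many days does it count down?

Apr 22, 2079 → Apr 22, 2080: 366 days (Feb 29, 2080 is in that span).
Apr 22, 2080 → May 22, 2080: 30 days (April has 30).
May 22, 2080 → Jun 22, 2080: 31 days (May has 31).
Jun 22, 2080 → Jul 22, 2080: 30 days (June has 30).
Jul 22, 2080 → Aug 22, 2080: 31 days (July has 31).
Aug 22, 2080 → Sep 22, 2080: 31 days (August has 31).
Sep 22, 2080 → Oct 22, 2080: 30 days (September has 30).
Oct 22, 2080 → Nov 22, 2080: 31 days (October has 31).
Nov 22, 2080 → Dec 22, 2080: 30 days (November has 30).
Dec 22, 2080 → Jan 5, 2081: 14 days.
Total: 624 days.

624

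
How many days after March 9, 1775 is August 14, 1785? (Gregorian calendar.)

3811

Mar 9, 1775 → Mar 9, 1776: 366 days (Feb 29, 1776 is in that span).
Mar 9, 1776 → Mar 9, 1777: 365 days.
Mar 9, 1777 → Mar 9, 1778: 365 days.
Mar 9, 1778 → Mar 9, 1779: 365 days.
Mar 9, 1779 → Mar 9, 1780: 366 days (Feb 29, 1780 is in that span).
Mar 9, 1780 → Mar 9, 1781: 365 days.
Mar 9, 1781 → Mar 9, 1782: 365 days.
Mar 9, 1782 → Mar 9, 1783: 365 days.
Mar 9, 1783 → Mar 9, 1784: 366 days (Feb 29, 1784 is in that span).
Mar 9, 1784 → Mar 9, 1785: 365 days.
Mar 9, 1785 → Apr 9, 1785: 31 days (March has 31).
Apr 9, 1785 → May 9, 1785: 30 days (April has 30).
May 9, 1785 → Jun 9, 1785: 31 days (May has 31).
Jun 9, 1785 → Jul 9, 1785: 30 days (June has 30).
Jul 9, 1785 → Aug 9, 1785: 31 days (July has 31).
Aug 9, 1785 → Aug 14, 1785: 5 days.
Total: 3811 days.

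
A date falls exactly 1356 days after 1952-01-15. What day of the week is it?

First find the weekday of Jan 15, 1952. Doomsday rule: the anchor day for the 1900s is Wednesday. For year 52: 52÷12 = 4 r 4, and 4÷4 = 1, so 4+4+1 = 9.
Wednesday + 9 ≡ Friday — that's 1952's doomsday.
In January the doomsday date is Jan 4 (1952 is a leap year (divisible by 4)).
Jan 15 is 11 days after Jan 4; 11 mod 7 = 4, so Friday + 4 = Tuesday.
1356 mod 7 = 5, so 1356 days after a Tuesday is Tuesday + 5 = Sunday.

Sunday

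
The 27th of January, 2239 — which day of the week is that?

Doomsday rule: the anchor day for the 2200s is Friday. For year 39: 39÷12 = 3 r 3, and 3÷4 = 0, so 3+3+0 = 6.
Friday + 6 ≡ Thursday — that's 2239's doomsday.
In January the doomsday date is Jan 3 (2239 is not a leap year).
Jan 27 is 24 days after Jan 3; 24 mod 7 = 3, so Thursday + 3 = Sunday.

Sunday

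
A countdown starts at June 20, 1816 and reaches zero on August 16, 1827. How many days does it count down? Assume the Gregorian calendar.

4074

Jun 20, 1816 → Jun 20, 1817: 365 days.
Jun 20, 1817 → Jun 20, 1818: 365 days.
Jun 20, 1818 → Jun 20, 1819: 365 days.
Jun 20, 1819 → Jun 20, 1820: 366 days (Feb 29, 1820 is in that span).
Jun 20, 1820 → Jun 20, 1821: 365 days.
Jun 20, 1821 → Jun 20, 1822: 365 days.
Jun 20, 1822 → Jun 20, 1823: 365 days.
Jun 20, 1823 → Jun 20, 1824: 366 days (Feb 29, 1824 is in that span).
Jun 20, 1824 → Jun 20, 1825: 365 days.
Jun 20, 1825 → Jun 20, 1826: 365 days.
Jun 20, 1826 → Jun 20, 1827: 365 days.
Jun 20, 1827 → Jul 20, 1827: 30 days (June has 30).
Jul 20, 1827 → Aug 16, 1827: 27 days.
Total: 4074 days.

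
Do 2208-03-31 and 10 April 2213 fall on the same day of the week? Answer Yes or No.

From Mar 31, 2208 to Apr 10, 2213 is 1836 days.
1836 mod 7 = 2, so they are different weekdays.
(Mar 31, 2208 is a Thursday; Apr 10, 2213 is a Saturday.)

No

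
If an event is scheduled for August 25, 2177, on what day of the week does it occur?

Monday

Doomsday rule: the anchor day for the 2100s is Sunday. For year 77: 77÷12 = 6 r 5, and 5÷4 = 1, so 6+5+1 = 12.
Sunday + 12 ≡ Friday — that's 2177's doomsday.
In August the doomsday date is Aug 8.
Aug 25 is 17 days after Aug 8; 17 mod 7 = 3, so Friday + 3 = Monday.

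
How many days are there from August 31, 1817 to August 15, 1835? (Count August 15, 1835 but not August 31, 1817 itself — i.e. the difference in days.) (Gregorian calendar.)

Aug 31, 1817 → Aug 31, 1818: 365 days.
Aug 31, 1818 → Aug 31, 1819: 365 days.
Aug 31, 1819 → Aug 31, 1820: 366 days (Feb 29, 1820 is in that span).
Aug 31, 1820 → Aug 31, 1821: 365 days.
Aug 31, 1821 → Aug 31, 1822: 365 days.
Aug 31, 1822 → Aug 31, 1823: 365 days.
Aug 31, 1823 → Aug 31, 1824: 366 days (Feb 29, 1824 is in that span).
Aug 31, 1824 → Aug 31, 1825: 365 days.
Aug 31, 1825 → Aug 31, 1826: 365 days.
Aug 31, 1826 → Aug 31, 1827: 365 days.
Aug 31, 1827 → Aug 31, 1828: 366 days (Feb 29, 1828 is in that span).
Aug 31, 1828 → Aug 31, 1829: 365 days.
Aug 31, 1829 → Aug 31, 1830: 365 days.
Aug 31, 1830 → Aug 31, 1831: 365 days.
Aug 31, 1831 → Aug 31, 1832: 366 days (Feb 29, 1832 is in that span).
Aug 31, 1832 → Aug 31, 1833: 365 days.
Aug 31, 1833 → Aug 31, 1834: 365 days.
Aug 31, 1834 → Sep 30, 1834: 30 days (August has 31).
Sep 30, 1834 → Oct 30, 1834: 30 days (September has 30).
Oct 30, 1834 → Nov 30, 1834: 31 days (October has 31).
Nov 30, 1834 → Dec 30, 1834: 30 days (November has 30).
Dec 30, 1834 → Jan 30, 1835: 31 days (December has 31).
Jan 30, 1835 → Feb 28, 1835: 29 days (January has 31).
Feb 28, 1835 → Mar 28, 1835: 28 days (February has 28).
Mar 28, 1835 → Apr 28, 1835: 31 days (March has 31).
Apr 28, 1835 → May 28, 1835: 30 days (April has 30).
May 28, 1835 → Jun 28, 1835: 31 days (May has 31).
Jun 28, 1835 → Jul 28, 1835: 30 days (June has 30).
Jul 28, 1835 → Aug 15, 1835: 18 days.
Total: 6558 days.

6558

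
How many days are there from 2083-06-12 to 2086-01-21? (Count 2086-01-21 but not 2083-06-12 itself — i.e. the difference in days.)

Jun 12, 2083 → Jun 12, 2084: 366 days (Feb 29, 2084 is in that span).
Jun 12, 2084 → Jun 12, 2085: 365 days.
Jun 12, 2085 → Jul 12, 2085: 30 days (June has 30).
Jul 12, 2085 → Aug 12, 2085: 31 days (July has 31).
Aug 12, 2085 → Sep 12, 2085: 31 days (August has 31).
Sep 12, 2085 → Oct 12, 2085: 30 days (September has 30).
Oct 12, 2085 → Nov 12, 2085: 31 days (October has 31).
Nov 12, 2085 → Dec 12, 2085: 30 days (November has 30).
Dec 12, 2085 → Jan 12, 2086: 31 days (December has 31).
Jan 12, 2086 → Jan 21, 2086: 9 days.
Total: 954 days.

954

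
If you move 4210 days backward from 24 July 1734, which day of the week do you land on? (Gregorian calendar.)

Wednesday

Jul 24, 1734 is a Saturday.
4210 mod 7 = 3, so 4210 days before a Saturday is Saturday − 3 = Wednesday.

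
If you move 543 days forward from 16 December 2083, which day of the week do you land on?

Monday

Dec 16, 2083 is a Thursday.
543 mod 7 = 4, so 543 days after a Thursday is Thursday + 4 = Monday.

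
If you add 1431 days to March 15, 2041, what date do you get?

+365 (one year) → Mar 15, 2042 (1066 left).
+365 (one year) → Mar 15, 2043 (701 left).
+366 (one year; includes Feb 29, 2044) → Mar 15, 2044 (335 left).
Mar has 31 days: +17 → Apr 1, 2044 (318 left).
Apr has 30 days: +30 → May 1, 2044 (288 left).
May has 31 days: +31 → Jun 1, 2044 (257 left).
Jun has 30 days: +30 → Jul 1, 2044 (227 left).
Jul has 31 days: +31 → Aug 1, 2044 (196 left).
Aug has 31 days: +31 → Sep 1, 2044 (165 left).
Sep has 30 days: +30 → Oct 1, 2044 (135 left).
Oct has 31 days: +31 → Nov 1, 2044 (104 left).
Nov has 30 days: +30 → Dec 1, 2044 (74 left).
Dec has 31 days: +31 → Jan 1, 2045 (43 left).
Jan has 31 days: +31 → Feb 1, 2045 (12 left).
+12 → Feb 13, 2045.

February 13, 2045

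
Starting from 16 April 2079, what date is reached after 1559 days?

July 23, 2083

+366 (one year; includes Feb 29, 2080) → Apr 16, 2080 (1193 left).
+365 (one year) → Apr 16, 2081 (828 left).
+365 (one year) → Apr 16, 2082 (463 left).
+365 (one year) → Apr 16, 2083 (98 left).
Apr has 30 days: +15 → May 1, 2083 (83 left).
May has 31 days: +31 → Jun 1, 2083 (52 left).
Jun has 30 days: +30 → Jul 1, 2083 (22 left).
+22 → Jul 23, 2083.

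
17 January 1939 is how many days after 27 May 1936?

965

May 27, 1936 → May 27, 1937: 365 days.
May 27, 1937 → May 27, 1938: 365 days.
May 27, 1938 → Jun 27, 1938: 31 days (May has 31).
Jun 27, 1938 → Jul 27, 1938: 30 days (June has 30).
Jul 27, 1938 → Aug 27, 1938: 31 days (July has 31).
Aug 27, 1938 → Sep 27, 1938: 31 days (August has 31).
Sep 27, 1938 → Oct 27, 1938: 30 days (September has 30).
Oct 27, 1938 → Nov 27, 1938: 31 days (October has 31).
Nov 27, 1938 → Dec 27, 1938: 30 days (November has 30).
Dec 27, 1938 → Jan 17, 1939: 21 days.
Total: 965 days.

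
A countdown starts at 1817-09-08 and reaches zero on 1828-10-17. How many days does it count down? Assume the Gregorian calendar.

Sep 8, 1817 → Sep 8, 1818: 365 days.
Sep 8, 1818 → Sep 8, 1819: 365 days.
Sep 8, 1819 → Sep 8, 1820: 366 days (Feb 29, 1820 is in that span).
Sep 8, 1820 → Sep 8, 1821: 365 days.
Sep 8, 1821 → Sep 8, 1822: 365 days.
Sep 8, 1822 → Sep 8, 1823: 365 days.
Sep 8, 1823 → Sep 8, 1824: 366 days (Feb 29, 1824 is in that span).
Sep 8, 1824 → Sep 8, 1825: 365 days.
Sep 8, 1825 → Sep 8, 1826: 365 days.
Sep 8, 1826 → Sep 8, 1827: 365 days.
Sep 8, 1827 → Sep 8, 1828: 366 days (Feb 29, 1828 is in that span).
Sep 8, 1828 → Oct 8, 1828: 30 days (September has 30).
Oct 8, 1828 → Oct 17, 1828: 9 days.
Total: 4057 days.

4057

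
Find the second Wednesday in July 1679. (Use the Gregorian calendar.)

July 12, 1679

July 1, 1679 is a Saturday.
The first Wednesday is therefore July 5 (4 days later).
The second Wednesday is 5 + 1×7 = July 12.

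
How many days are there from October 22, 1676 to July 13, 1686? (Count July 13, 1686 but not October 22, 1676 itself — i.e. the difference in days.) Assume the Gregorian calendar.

3551

Oct 22, 1676 → Oct 22, 1677: 365 days.
Oct 22, 1677 → Oct 22, 1678: 365 days.
Oct 22, 1678 → Oct 22, 1679: 365 days.
Oct 22, 1679 → Oct 22, 1680: 366 days (Feb 29, 1680 is in that span).
Oct 22, 1680 → Oct 22, 1681: 365 days.
Oct 22, 1681 → Oct 22, 1682: 365 days.
Oct 22, 1682 → Oct 22, 1683: 365 days.
Oct 22, 1683 → Oct 22, 1684: 366 days (Feb 29, 1684 is in that span).
Oct 22, 1684 → Oct 22, 1685: 365 days.
Oct 22, 1685 → Nov 22, 1685: 31 days (October has 31).
Nov 22, 1685 → Dec 22, 1685: 30 days (November has 30).
Dec 22, 1685 → Jan 22, 1686: 31 days (December has 31).
Jan 22, 1686 → Feb 22, 1686: 31 days (January has 31).
Feb 22, 1686 → Mar 22, 1686: 28 days (February has 28).
Mar 22, 1686 → Apr 22, 1686: 31 days (March has 31).
Apr 22, 1686 → May 22, 1686: 30 days (April has 30).
May 22, 1686 → Jun 22, 1686: 31 days (May has 31).
Jun 22, 1686 → Jul 13, 1686: 21 days.
Total: 3551 days.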